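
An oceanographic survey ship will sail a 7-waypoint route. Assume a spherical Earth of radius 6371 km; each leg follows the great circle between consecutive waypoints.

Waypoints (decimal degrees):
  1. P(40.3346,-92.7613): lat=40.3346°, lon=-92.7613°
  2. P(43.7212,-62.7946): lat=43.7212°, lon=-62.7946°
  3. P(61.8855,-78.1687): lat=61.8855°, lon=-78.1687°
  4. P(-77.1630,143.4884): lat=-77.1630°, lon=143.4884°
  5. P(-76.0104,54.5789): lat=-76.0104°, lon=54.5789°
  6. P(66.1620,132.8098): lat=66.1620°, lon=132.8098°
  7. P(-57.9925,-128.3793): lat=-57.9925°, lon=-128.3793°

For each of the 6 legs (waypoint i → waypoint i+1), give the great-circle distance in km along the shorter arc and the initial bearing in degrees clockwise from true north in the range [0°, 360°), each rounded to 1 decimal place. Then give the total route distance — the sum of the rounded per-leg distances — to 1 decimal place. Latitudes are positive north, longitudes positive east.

Leg 1: dist=2489.8 km, bearing=71.4°
Leg 2: dist=2255.6 km, bearing=338.9°
Leg 3: dist=17763.3 km, bearing=205.3°
Leg 4: dist=2081.4 km, bearing=228.9°
Leg 5: dist=16699.8 km, bearing=52.7°
Leg 6: dist=16005.9 km, bearing=117.1°
Total: 57295.8 km

Leg 1: φ1=0.7039716, φ2=0.7630789, Δφ=0.0591073, Δλ=0.5230176 rad; a=sin²(Δφ/2)+cosφ1·cosφ2·sin²(Δλ/2)=0.0376969144; c=2·atan2(√a, √(1-a))=0.390795910; dist=6371·c=2489.761 ≈ 2489.8 km; running total=2489.8 km
Leg 1 bearing: y=sinΔλ·cosφ2=0.36099191, x=cosφ1·sinφ2-sinφ1·cosφ2·cosΔλ=0.12160703; θ=atan2(y, x)=71.3829° ≈ 71.4°
Leg 2: φ1=0.7630789, φ2=1.0801057, Δφ=0.3170268, Δλ=-0.2683287 rad; a=sin²(Δφ/2)+cosφ1·cosφ2·sin²(Δλ/2)=0.0310102973; c=2·atan2(√a, √(1-a))=0.354040975; dist=6371·c=2255.595 ≈ 2255.6 km; running total=4745.4 km
Leg 2 bearing: y=sinΔλ·cosφ2=-0.12493398, x=cosφ1·sinφ2-sinφ1·cosφ2·cosΔλ=0.32339780; θ=atan2(y, x)=-21.1224° <0 so +360° → 338.8776° ≈ 338.9°
Leg 3: φ1=1.0801057, φ2=-1.3467484, Δφ=-2.4268541, Δλ=3.8686462 rad; a=sin²(Δφ/2)+cosφ1·cosφ2·sin²(Δλ/2)=0.9690932893; c=2·atan2(√a, √(1-a))=2.788149735; dist=6371·c=17763.302 ≈ 17763.3 km; running total=22508.7 km
Leg 3 bearing: y=sinΔλ·cosφ2=-0.14767542, x=cosφ1·sinφ2-sinφ1·cosφ2·cosΔλ=-0.31304619; θ=atan2(y, x)=-154.7450° <0 so +360° → 205.2550° ≈ 205.3°
Leg 4: φ1=-1.3467484, φ2=-1.3266317, Δφ=0.0201167, Δλ=-1.5517635 rad; a=sin²(Δφ/2)+cosφ1·cosφ2·sin²(Δλ/2)=0.0264453821; c=2·atan2(√a, √(1-a))=0.326691576; dist=6371·c=2081.352 ≈ 2081.4 km; running total=24590.1 km
Leg 4 bearing: y=sinΔλ·cosφ2=-0.24170198, x=cosφ1·sinφ2-sinφ1·cosφ2·cosΔλ=-0.21110245; θ=atan2(y, x)=-131.1340° <0 so +360° → 228.8660° ≈ 228.9°
Leg 5: φ1=-1.3266317, φ2=1.1547447, Δφ=2.4813765, Δλ=1.3653868 rad; a=sin²(Δφ/2)+cosφ1·cosφ2·sin²(Δλ/2)=0.9338168095; c=2·atan2(√a, √(1-a))=2.621219324; dist=6371·c=16699.788 ≈ 16699.8 km; running total=41289.9 km
Leg 5 bearing: y=sinΔλ·cosφ2=0.39565576, x=cosφ1·sinφ2-sinφ1·cosφ2·cosΔλ=0.30111198; θ=atan2(y, x)=52.7272° ≈ 52.7°
Leg 6: φ1=1.1547447, φ2=-1.0121601, Δφ=-2.1669048, Δλ=-4.5586098 rad; a=sin²(Δφ/2)+cosφ1·cosφ2·sin²(Δλ/2)=0.9042255016; c=2·atan2(√a, √(1-a))=2.512311838; dist=6371·c=16005.939 ≈ 16005.9 km; running total=57295.8 km
Leg 6 bearing: y=sinΔλ·cosφ2=0.52377552, x=cosφ1·sinφ2-sinφ1·cosφ2·cosΔλ=-0.26845145; θ=atan2(y, x)=117.1366° ≈ 117.1°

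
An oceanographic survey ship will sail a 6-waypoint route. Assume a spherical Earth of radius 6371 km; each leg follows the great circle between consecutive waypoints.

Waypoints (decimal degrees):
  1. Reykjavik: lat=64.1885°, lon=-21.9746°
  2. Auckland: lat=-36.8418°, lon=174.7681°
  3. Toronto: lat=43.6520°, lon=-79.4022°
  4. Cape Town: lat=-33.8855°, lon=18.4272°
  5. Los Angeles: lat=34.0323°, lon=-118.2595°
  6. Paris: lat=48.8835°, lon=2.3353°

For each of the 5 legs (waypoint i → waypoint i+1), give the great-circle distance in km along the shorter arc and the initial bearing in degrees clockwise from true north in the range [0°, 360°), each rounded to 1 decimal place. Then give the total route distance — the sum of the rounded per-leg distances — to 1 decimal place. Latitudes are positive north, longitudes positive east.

Leg 1: dist=16775.4 km, bearing=331.7°
Leg 2: dist=13885.9 km, bearing=58.1°
Leg 3: dist=13100.9 km, bearing=111.6°
Leg 4: dist=16051.1 km, bearing=282.7°
Leg 5: dist=9085.2 km, bearing=34.9°
Total: 68898.5 km

Leg 1: φ1=1.1203007, φ2=-0.6430107, Δφ=-1.7633114, Δλ=3.4338079 rad; a=sin²(Δφ/2)+cosφ1·cosφ2·sin²(Δλ/2)=0.9367356604; c=2·atan2(√a, √(1-a))=2.633083471; dist=6371·c=16775.375 ≈ 16775.4 km; running total=16775.4 km
Leg 1 bearing: y=sinΔλ·cosφ2=-0.23054414, x=cosφ1·sinφ2-sinφ1·cosφ2·cosΔλ=0.42883243; θ=atan2(y, x)=-28.2629° <0 so +360° → 331.7371° ≈ 331.7°
Leg 2: φ1=-0.6430107, φ2=0.7618711, Δφ=1.4048818, Δλ=-4.4361086 rad; a=sin²(Δφ/2)+cosφ1·cosφ2·sin²(Δλ/2)=0.7859237716; c=2·atan2(√a, √(1-a))=2.179552532; dist=6371·c=13885.929 ≈ 13885.9 km; running total=30661.3 km
Leg 2 bearing: y=sinΔλ·cosφ2=0.69610646, x=cosφ1·sinφ2-sinφ1·cosφ2·cosΔλ=0.43408085; θ=atan2(y, x)=58.0530° ≈ 58.1°
Leg 3: φ1=0.7618711, φ2=-0.5914135, Δφ=-1.3532847, Δλ=1.7074451 rad; a=sin²(Δφ/2)+cosφ1·cosφ2·sin²(Δλ/2)=0.7333383861; c=2·atan2(√a, √(1-a))=2.056325875; dist=6371·c=13100.852 ≈ 13100.9 km; running total=43762.2 km
Leg 3 bearing: y=sinΔλ·cosφ2=0.82241478, x=cosφ1·sinφ2-sinφ1·cosφ2·cosΔλ=-0.32534094; θ=atan2(y, x)=111.5834° ≈ 111.6°
Leg 4: φ1=-0.5914135, φ2=0.5939757, Δφ=1.1853892, Δλ=-2.3856330 rad; a=sin²(Δφ/2)+cosφ1·cosφ2·sin²(Δλ/2)=0.9063019709; c=2·atan2(√a, √(1-a))=2.519402487; dist=6371·c=16051.113 ≈ 16051.1 km; running total=59813.3 km
Leg 4 bearing: y=sinΔλ·cosφ2=-0.56849288, x=cosφ1·sinφ2-sinφ1·cosφ2·cosΔλ=0.12841603; θ=atan2(y, x)=-77.2712° <0 so +360° → 282.7288° ≈ 282.7°
Leg 5: φ1=0.5939757, φ2=0.8531780, Δφ=0.2592023, Δλ=2.1047763 rad; a=sin²(Δφ/2)+cosφ1·cosφ2·sin²(Δλ/2)=0.4278659169; c=2·atan2(√a, √(1-a))=1.426022965; dist=6371·c=9085.192 ≈ 9085.2 km; running total=68898.5 km
Leg 5 bearing: y=sinΔλ·cosφ2=0.56604765, x=cosφ1·sinφ2-sinφ1·cosφ2·cosΔλ=0.81165064; θ=atan2(y, x)=34.8920° ≈ 34.9°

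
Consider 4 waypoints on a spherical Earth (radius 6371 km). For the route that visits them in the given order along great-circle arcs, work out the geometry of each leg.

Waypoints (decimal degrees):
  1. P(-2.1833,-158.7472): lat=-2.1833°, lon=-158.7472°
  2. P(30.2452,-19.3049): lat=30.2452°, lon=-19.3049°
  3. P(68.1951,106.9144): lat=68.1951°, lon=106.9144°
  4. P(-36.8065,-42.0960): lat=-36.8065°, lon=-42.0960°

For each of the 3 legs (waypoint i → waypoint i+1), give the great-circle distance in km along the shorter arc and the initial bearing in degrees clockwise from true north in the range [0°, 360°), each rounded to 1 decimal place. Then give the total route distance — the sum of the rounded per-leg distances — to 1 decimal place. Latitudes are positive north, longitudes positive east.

Leg 1: dist=14728.6 km, bearing=49.6°
Leg 2: dist=8212.4 km, bearing=18.2°
Leg 3: dist=16035.8 km, bearing=315.2°
Total: 38976.8 km

Leg 1: φ1=-0.0381058, φ2=0.5278783, Δφ=0.5659841, Δλ=2.4337273 rad; a=sin²(Δφ/2)+cosφ1·cosφ2·sin²(Δλ/2)=0.8375226325; c=2·atan2(√a, √(1-a))=2.311822381; dist=6371·c=14728.620 ≈ 14728.6 km; running total=14728.6 km
Leg 1 bearing: y=sinΔλ·cosφ2=0.56170494, x=cosφ1·sinφ2-sinφ1·cosφ2·cosΔλ=0.47833195; θ=atan2(y, x)=49.5832° ≈ 49.6°
Leg 2: φ1=0.5278783, φ2=1.1902290, Δφ=0.6623507, Δλ=2.2029424 rad; a=sin²(Δφ/2)+cosφ1·cosφ2·sin²(Δλ/2)=0.3609699514; c=2·atan2(√a, √(1-a))=1.289022356; dist=6371·c=8212.361 ≈ 8212.4 km; running total=22941.0 km
Leg 2 bearing: y=sinΔλ·cosφ2=0.29966927, x=cosφ1·sinφ2-sinφ1·cosφ2·cosΔλ=0.91262309; θ=atan2(y, x)=18.1781° ≈ 18.2°
Leg 3: φ1=1.1902290, φ2=-0.6423946, Δφ=-1.8326236, Δλ=-2.6007221 rad; a=sin²(Δφ/2)+cosφ1·cosφ2·sin²(Δλ/2)=0.9056015985; c=2·atan2(√a, √(1-a))=2.517003091; dist=6371·c=16035.827 ≈ 16035.8 km; running total=38976.8 km
Leg 3 bearing: y=sinΔλ·cosφ2=-0.41224756, x=cosφ1·sinφ2-sinφ1·cosφ2·cosΔλ=0.41473042; θ=atan2(y, x)=-44.8280° <0 so +360° → 315.1720° ≈ 315.2°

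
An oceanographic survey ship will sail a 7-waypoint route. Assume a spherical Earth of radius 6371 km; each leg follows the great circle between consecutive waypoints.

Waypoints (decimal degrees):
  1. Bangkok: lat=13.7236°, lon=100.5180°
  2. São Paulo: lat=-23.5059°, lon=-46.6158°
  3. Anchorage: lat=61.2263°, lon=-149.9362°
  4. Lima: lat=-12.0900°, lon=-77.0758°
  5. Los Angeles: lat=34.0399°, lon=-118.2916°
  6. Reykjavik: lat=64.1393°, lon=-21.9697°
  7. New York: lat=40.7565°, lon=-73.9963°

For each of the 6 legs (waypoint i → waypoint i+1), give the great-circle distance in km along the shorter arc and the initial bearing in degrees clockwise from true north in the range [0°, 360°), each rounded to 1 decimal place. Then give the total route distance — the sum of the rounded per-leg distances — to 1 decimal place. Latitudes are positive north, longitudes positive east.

Leg 1: dist=16395.1 km, bearing=247.6°
Leg 2: dist=12990.6 km, bearing=328.3°
Leg 3: dist=10293.6 km, bearing=110.7°
Leg 4: dist=6728.4 km, bearing=321.2°
Leg 5: dist=6934.1 km, bearing=29.3°
Leg 6: dist=4196.8 km, bearing=257.3°
Total: 57538.6 km

Leg 1: φ1=0.2395220, φ2=-0.4102553, Δφ=-0.6497774, Δλ=-2.5679693 rad; a=sin²(Δφ/2)+cosφ1·cosφ2·sin²(Δλ/2)=0.9214363994; c=2·atan2(√a, √(1-a))=2.573396092; dist=6371·c=16395.107 ≈ 16395.1 km; running total=16395.1 km
Leg 1 bearing: y=sinΔλ·cosφ2=-0.49764700, x=cosφ1·sinφ2-sinφ1·cosφ2·cosΔλ=-0.20472642; θ=atan2(y, x)=-112.3617° <0 so +360° → 247.6383° ≈ 247.6°
Leg 2: φ1=-0.4102553, φ2=1.0686005, Δφ=1.4788559, Δλ=-1.8032812 rad; a=sin²(Δφ/2)+cosφ1·cosφ2·sin²(Δλ/2)=0.7256481021; c=2·atan2(√a, √(1-a))=2.039013668; dist=6371·c=12990.556 ≈ 12990.6 km; running total=29385.7 km
Leg 2 bearing: y=sinΔλ·cosφ2=-0.46840154, x=cosφ1·sinφ2-sinφ1·cosφ2·cosΔλ=0.75956023; θ=atan2(y, x)=-31.6611° <0 so +360° → 328.3389° ≈ 328.3°
Leg 3: φ1=1.0686005, φ2=-0.2110103, Δφ=-1.2796108, Δλ=1.2716539 rad; a=sin²(Δφ/2)+cosφ1·cosφ2·sin²(Δλ/2)=0.5224392984; c=2·atan2(√a, √(1-a))=1.615690002; dist=6371·c=10293.561 ≈ 10293.6 km; running total=39679.3 km
Leg 3 bearing: y=sinΔλ·cosφ2=0.93439440, x=cosφ1·sinφ2-sinφ1·cosφ2·cosΔλ=-0.35340206; θ=atan2(y, x)=110.7174° ≈ 110.7°
Leg 4: φ1=-0.2110103, φ2=0.5941083, Δφ=0.8051186, Δλ=-0.7193514 rad; a=sin²(Δφ/2)+cosφ1·cosφ2·sin²(Δλ/2)=0.2538659309; c=2·atan2(√a, √(1-a))=1.056102761; dist=6371·c=6728.431 ≈ 6728.4 km; running total=46407.7 km
Leg 4 bearing: y=sinΔλ·cosφ2=-0.54599359, x=cosφ1·sinφ2-sinφ1·cosφ2·cosΔλ=0.67791082; θ=atan2(y, x)=-38.8482° <0 so +360° → 321.1518° ≈ 321.2°
Leg 5: φ1=0.5941083, φ2=1.1194420, Δφ=0.5253336, Δλ=1.6811343 rad; a=sin²(Δφ/2)+cosφ1·cosφ2·sin²(Δλ/2)=0.2680434667; c=2·atan2(√a, √(1-a))=1.088389063; dist=6371·c=6934.127 ≈ 6934.1 km; running total=53341.8 km
Leg 5 bearing: y=sinΔλ·cosφ2=0.43353220, x=cosφ1·sinφ2-sinφ1·cosφ2·cosΔλ=0.77255064; θ=atan2(y, x)=29.2998° ≈ 29.3°
Leg 6: φ1=1.1194420, φ2=0.7113351, Δφ=-0.4081068, Δλ=-0.9080355 rad; a=sin²(Δφ/2)+cosφ1·cosφ2·sin²(Δλ/2)=0.1046174086; c=2·atan2(√a, √(1-a))=0.658738282; dist=6371·c=4196.822 ≈ 4196.8 km; running total=57538.6 km
Leg 6 bearing: y=sinΔλ·cosφ2=-0.59712744, x=cosφ1·sinφ2-sinφ1·cosφ2·cosΔλ=-0.13464488; θ=atan2(y, x)=-102.7070° <0 so +360° → 257.2930° ≈ 257.3°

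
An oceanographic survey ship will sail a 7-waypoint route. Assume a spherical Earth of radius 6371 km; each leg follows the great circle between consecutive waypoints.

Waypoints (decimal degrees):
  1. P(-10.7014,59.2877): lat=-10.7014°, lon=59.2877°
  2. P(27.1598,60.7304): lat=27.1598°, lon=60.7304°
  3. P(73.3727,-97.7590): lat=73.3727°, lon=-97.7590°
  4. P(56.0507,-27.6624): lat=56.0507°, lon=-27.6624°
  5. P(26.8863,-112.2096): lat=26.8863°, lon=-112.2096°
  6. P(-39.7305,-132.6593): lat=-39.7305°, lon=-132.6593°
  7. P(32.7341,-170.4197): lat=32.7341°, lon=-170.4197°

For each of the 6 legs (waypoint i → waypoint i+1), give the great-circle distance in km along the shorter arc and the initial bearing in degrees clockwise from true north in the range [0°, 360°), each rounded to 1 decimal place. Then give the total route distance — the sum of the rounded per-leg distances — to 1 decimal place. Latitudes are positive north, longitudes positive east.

Leg 1: φ1=-0.1867747, φ2=0.4740279, Δφ=0.6608026, Δλ=0.0251799 rad; a=sin²(Δφ/2)+cosφ1·cosφ2·sin²(Δλ/2)=0.1053886238; c=2·atan2(√a, √(1-a))=0.661254016; dist=6371·c=4212.849 ≈ 4212.8 km; running total=4212.8 km
Leg 1 bearing: y=sinΔλ·cosφ2=0.02240109, x=cosφ1·sinφ2-sinφ1·cosφ2·cosΔλ=0.61369833; θ=atan2(y, x)=2.0905° ≈ 2.1°
Leg 2: φ1=0.4740279, φ2=1.2805952, Δφ=0.8065673, Δλ=-2.7661619 rad; a=sin²(Δφ/2)+cosφ1·cosφ2·sin²(Δλ/2)=0.3997371269; c=2·atan2(√a, √(1-a))=1.368901789; dist=6371·c=8721.273 ≈ 8721.3 km; running total=12934.1 km
Leg 2 bearing: y=sinΔλ·cosφ2=-0.10492173, x=cosφ1·sinφ2-sinφ1·cosφ2·cosΔλ=0.97405383; θ=atan2(y, x)=-6.1480° <0 so +360° → 353.8520° ≈ 353.9°
Leg 3: φ1=1.2805952, φ2=0.9782693, Δφ=-0.3023259, Δλ=1.2234165 rad; a=sin²(Δφ/2)+cosφ1·cosφ2·sin²(Δλ/2)=0.0753760247; c=2·atan2(√a, √(1-a))=0.556237020; dist=6371·c=3543.786 ≈ 3543.8 km; running total=16477.9 km
Leg 3 bearing: y=sinΔλ·cosφ2=0.52510117, x=cosφ1·sinφ2-sinφ1·cosφ2·cosΔλ=0.05519678; θ=atan2(y, x)=83.9993° ≈ 84.0°
Leg 4: φ1=0.9782693, φ2=0.4692545, Δφ=-0.5090148, Δλ=-1.4756270 rad; a=sin²(Δφ/2)+cosφ1·cosφ2·sin²(Δλ/2)=0.2887680849; c=2·atan2(√a, √(1-a))=1.134634403; dist=6371·c=7228.756 ≈ 7228.8 km; running total=23706.7 km
Leg 4 bearing: y=sinΔλ·cosφ2=-0.88786965, x=cosφ1·sinφ2-sinφ1·cosφ2·cosΔλ=0.18224104; θ=atan2(y, x)=-78.4008° <0 so +360° → 281.5992° ≈ 281.6°
Leg 5: φ1=0.4692545, φ2=-0.6934280, Δφ=-1.1626825, Δλ=-0.3569146 rad; a=sin²(Δφ/2)+cosφ1·cosφ2·sin²(Δλ/2)=0.3231744674; c=2·atan2(√a, √(1-a))=1.209324782; dist=6371·c=7704.608 ≈ 7704.6 km; running total=31411.3 km
Leg 5 bearing: y=sinΔλ·cosφ2=-0.26869778, x=cosφ1·sinφ2-sinφ1·cosφ2·cosΔλ=-0.89595336; θ=atan2(y, x)=-163.3059° <0 so +360° → 196.6941° ≈ 196.7°
Leg 6: φ1=-0.6934280, φ2=0.5713178, Δφ=1.2647459, Δλ=-0.6590433 rad; a=sin²(Δφ/2)+cosφ1·cosφ2·sin²(Δλ/2)=0.4170924639; c=2·atan2(√a, √(1-a))=1.404211859; dist=6371·c=8946.234 ≈ 8946.2 km; running total=40357.5 km
Leg 6 bearing: y=sinΔλ·cosφ2=-0.51511123, x=cosφ1·sinφ2-sinφ1·cosφ2·cosΔλ=0.84093150; θ=atan2(y, x)=-31.4895° <0 so +360° → 328.5105° ≈ 328.5°

Leg 1: dist=4212.8 km, bearing=2.1°
Leg 2: dist=8721.3 km, bearing=353.9°
Leg 3: dist=3543.8 km, bearing=84.0°
Leg 4: dist=7228.8 km, bearing=281.6°
Leg 5: dist=7704.6 km, bearing=196.7°
Leg 6: dist=8946.2 km, bearing=328.5°
Total: 40357.5 km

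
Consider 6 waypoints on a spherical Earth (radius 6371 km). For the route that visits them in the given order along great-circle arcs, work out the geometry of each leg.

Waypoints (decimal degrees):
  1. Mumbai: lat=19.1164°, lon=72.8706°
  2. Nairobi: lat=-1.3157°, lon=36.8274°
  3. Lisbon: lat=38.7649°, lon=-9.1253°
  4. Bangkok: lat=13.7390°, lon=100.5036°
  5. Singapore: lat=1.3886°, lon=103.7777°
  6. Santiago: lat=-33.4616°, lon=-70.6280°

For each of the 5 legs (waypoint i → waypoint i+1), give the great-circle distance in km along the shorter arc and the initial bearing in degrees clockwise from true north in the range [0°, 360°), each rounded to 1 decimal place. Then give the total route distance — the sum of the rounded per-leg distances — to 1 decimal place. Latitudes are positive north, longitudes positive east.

Leg 1: φ1=0.3336441, φ2=-0.0229633, Δφ=-0.3566074, Δλ=-0.6290725 rad; a=sin²(Δφ/2)+cosφ1·cosφ2·sin²(Δλ/2)=0.1218680030; c=2·atan2(√a, √(1-a))=0.713212433; dist=6371·c=4543.876 ≈ 4543.9 km; running total=4543.9 km
Leg 1 bearing: y=sinΔλ·cosφ2=-0.58823994, x=cosφ1·sinφ2-sinφ1·cosφ2·cosΔλ=-0.28642371; θ=atan2(y, x)=-115.9622° <0 so +360° → 244.0378° ≈ 244.0°
Leg 2: φ1=-0.0229633, φ2=0.6765751, Δφ=0.6995384, Δλ=-0.8020259 rad; a=sin²(Δφ/2)+cosφ1·cosφ2·sin²(Δλ/2)=0.2362082701; c=2·atan2(√a, √(1-a))=1.015042934; dist=6371·c=6466.839 ≈ 6466.8 km; running total=11010.7 km
Leg 2 bearing: y=sinΔλ·cosφ2=-0.56043750, x=cosφ1·sinφ2-sinφ1·cosφ2·cosΔλ=0.63840857; θ=atan2(y, x)=-41.2788° <0 so +360° → 318.7212° ≈ 318.7°
Leg 3: φ1=0.6765751, φ2=0.2397908, Δφ=-0.4367844, Δλ=1.9133853 rad; a=sin²(Δφ/2)+cosφ1·cosφ2·sin²(Δλ/2)=0.5528651569; c=2·atan2(√a, √(1-a))=1.676724630; dist=6371·c=10682.413 ≈ 10682.4 km; running total=21693.1 km
Leg 3 bearing: y=sinΔλ·cosφ2=0.91493853, x=cosφ1·sinφ2-sinφ1·cosφ2·cosΔλ=0.38949786; θ=atan2(y, x)=66.9401° ≈ 66.9°
Leg 4: φ1=0.2397908, φ2=0.0242356, Δφ=-0.2155551, Δλ=0.0571438 rad; a=sin²(Δφ/2)+cosφ1·cosφ2·sin²(Δλ/2)=0.0123636453; c=2·atan2(√a, √(1-a))=0.222844674; dist=6371·c=1419.743 ≈ 1419.7 km; running total=23112.8 km
Leg 4 bearing: y=sinΔλ·cosφ2=0.05709596, x=cosφ1·sinφ2-sinφ1·cosφ2·cosΔλ=-0.21350221; θ=atan2(y, x)=165.0280° ≈ 165.0°
Leg 5: φ1=0.0242356, φ2=-0.5840151, Δφ=-0.6082507, Δλ=-3.0439537 rad; a=sin²(Δφ/2)+cosφ1·cosφ2·sin²(Δλ/2)=0.9216999683; c=2·atan2(√a, √(1-a))=2.574376450; dist=6371·c=16401.352 ≈ 16401.4 km; running total=39514.2 km
Leg 5 bearing: y=sinΔλ·cosφ2=-0.08132648, x=cosφ1·sinφ2-sinφ1·cosφ2·cosΔλ=-0.53109561; θ=atan2(y, x)=-171.2939° <0 so +360° → 188.7061° ≈ 188.7°

Leg 1: dist=4543.9 km, bearing=244.0°
Leg 2: dist=6466.8 km, bearing=318.7°
Leg 3: dist=10682.4 km, bearing=66.9°
Leg 4: dist=1419.7 km, bearing=165.0°
Leg 5: dist=16401.4 km, bearing=188.7°
Total: 39514.2 km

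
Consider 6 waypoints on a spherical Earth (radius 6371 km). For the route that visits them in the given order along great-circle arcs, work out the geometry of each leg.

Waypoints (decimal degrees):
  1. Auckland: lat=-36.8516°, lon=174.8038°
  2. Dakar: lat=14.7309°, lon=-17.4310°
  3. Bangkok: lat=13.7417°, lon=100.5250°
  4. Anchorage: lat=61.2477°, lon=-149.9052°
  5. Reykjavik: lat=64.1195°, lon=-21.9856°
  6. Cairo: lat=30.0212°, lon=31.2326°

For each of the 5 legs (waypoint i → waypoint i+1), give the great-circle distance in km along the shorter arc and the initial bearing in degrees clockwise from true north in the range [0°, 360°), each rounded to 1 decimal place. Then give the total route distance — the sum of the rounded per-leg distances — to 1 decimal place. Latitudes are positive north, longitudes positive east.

Leg 1: dist=17273.3 km, bearing=150.6°
Leg 2: dist=12491.0 km, bearing=68.1°
Leg 3: dist=9677.7 km, bearing=27.0°
Leg 4: dist=5417.4 km, bearing=27.3°
Leg 5: dist=5274.4 km, bearing=109.7°
Total: 50133.8 km

Leg 1: φ1=-0.6431818, φ2=0.2571027, Δφ=0.9002845, Δλ=-3.3551302 rad; a=sin²(Δφ/2)+cosφ1·cosφ2·sin²(Δλ/2)=0.9544077826; c=2·atan2(√a, √(1-a))=2.711232529; dist=6371·c=17273.262 ≈ 17273.3 km; running total=17273.3 km
Leg 1 bearing: y=sinΔλ·cosφ2=0.20495282, x=cosφ1·sinφ2-sinφ1·cosφ2·cosΔλ=-0.36338494; θ=atan2(y, x)=150.5766° ≈ 150.6°
Leg 2: φ1=0.2571027, φ2=0.2398379, Δφ=-0.0172648, Δλ=2.0587206 rad; a=sin²(Δφ/2)+cosφ1·cosφ2·sin²(Δλ/2)=0.6900020741; c=2·atan2(√a, √(1-a))=1.960597108; dist=6371·c=12490.964 ≈ 12491.0 km; running total=29764.3 km
Leg 2 bearing: y=sinΔλ·cosφ2=0.85802449, x=cosφ1·sinφ2-sinφ1·cosφ2·cosΔλ=0.34552977; θ=atan2(y, x)=68.0652° ≈ 68.1°
Leg 3: φ1=0.2398379, φ2=1.0689740, Δφ=0.8291361, Δλ=-4.3708315 rad; a=sin²(Δφ/2)+cosφ1·cosφ2·sin²(Δλ/2)=0.4741259415; c=2·atan2(√a, √(1-a))=1.519025086; dist=6371·c=9677.709 ≈ 9677.7 km; running total=39442.0 km
Leg 3 bearing: y=sinΔλ·cosφ2=0.45323720, x=cosφ1·sinφ2-sinφ1·cosφ2·cosΔλ=0.88988661; θ=atan2(y, x)=26.9907° ≈ 27.0°
Leg 4: φ1=1.0689740, φ2=1.1190964, Δφ=0.0501224, Δλ=2.2326182 rad; a=sin²(Δφ/2)+cosφ1·cosφ2·sin²(Δλ/2)=0.1701278386; c=2·atan2(√a, √(1-a))=0.850317844; dist=6371·c=5417.375 ≈ 5417.4 km; running total=44859.4 km
Leg 4 bearing: y=sinΔλ·cosφ2=0.34433999, x=cosφ1·sinφ2-sinφ1·cosφ2·cosΔλ=0.66795763; θ=atan2(y, x)=27.2716° ≈ 27.3°
Leg 5: φ1=1.1190964, φ2=0.5239688, Δφ=-0.5951276, Δλ=0.9288328 rad; a=sin²(Δφ/2)+cosφ1·cosφ2·sin²(Δλ/2)=0.1617811952; c=2·atan2(√a, √(1-a))=0.827881422; dist=6371·c=5274.433 ≈ 5274.4 km; running total=50133.8 km
Leg 5 bearing: y=sinΔλ·cosφ2=0.69347024, x=cosφ1·sinφ2-sinφ1·cosφ2·cosΔλ=-0.24805481; θ=atan2(y, x)=109.6822° ≈ 109.7°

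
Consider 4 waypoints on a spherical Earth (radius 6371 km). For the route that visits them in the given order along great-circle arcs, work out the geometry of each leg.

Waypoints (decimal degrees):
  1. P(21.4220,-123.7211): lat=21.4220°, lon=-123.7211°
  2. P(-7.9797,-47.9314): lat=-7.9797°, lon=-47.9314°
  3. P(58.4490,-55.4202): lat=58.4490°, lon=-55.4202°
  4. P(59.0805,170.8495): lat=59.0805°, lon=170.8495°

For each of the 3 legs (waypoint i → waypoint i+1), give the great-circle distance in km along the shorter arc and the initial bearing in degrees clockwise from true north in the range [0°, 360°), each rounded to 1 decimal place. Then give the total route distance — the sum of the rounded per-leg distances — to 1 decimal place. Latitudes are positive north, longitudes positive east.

Leg 1: φ1=0.3738844, φ2=-0.1392720, Δφ=-0.5131565, Δλ=1.3227798 rad; a=sin²(Δφ/2)+cosφ1·cosφ2·sin²(Δλ/2)=0.4121963172; c=2·atan2(√a, √(1-a))=1.394273640; dist=6371·c=8882.917 ≈ 8882.9 km; running total=8882.9 km
Leg 1 bearing: y=sinΔλ·cosφ2=0.96001483, x=cosφ1·sinφ2-sinφ1·cosφ2·cosΔλ=-0.21802197; θ=atan2(y, x)=102.7950° ≈ 102.8°
Leg 2: φ1=-0.1392720, φ2=1.0201275, Δφ=1.1593995, Δλ=-0.1307042 rad; a=sin²(Δφ/2)+cosφ1·cosφ2·sin²(Δλ/2)=0.3022650073; c=2·atan2(√a, √(1-a))=1.164216832; dist=6371·c=7417.225 ≈ 7417.2 km; running total=16300.1 km
Leg 2 bearing: y=sinΔλ·cosφ2=-0.06819737, x=cosφ1·sinφ2-sinφ1·cosφ2·cosΔλ=0.91594356; θ=atan2(y, x)=-4.2581° <0 so +360° → 355.7419° ≈ 355.7°
Leg 3: φ1=1.0201275, φ2=1.0311492, Δφ=0.0110218, Δλ=3.9491513 rad; a=sin²(Δφ/2)+cosφ1·cosφ2·sin²(Δλ/2)=0.2273930001; c=2·atan2(√a, √(1-a))=0.994151954; dist=6371·c=6333.742 ≈ 6333.7 km; running total=22633.8 km
Leg 3 bearing: y=sinΔλ·cosφ2=-0.37129677, x=cosφ1·sinφ2-sinφ1·cosφ2·cosΔλ=0.75158526; θ=atan2(y, x)=-26.2902° <0 so +360° → 333.7098° ≈ 333.7°

Leg 1: dist=8882.9 km, bearing=102.8°
Leg 2: dist=7417.2 km, bearing=355.7°
Leg 3: dist=6333.7 km, bearing=333.7°
Total: 22633.8 km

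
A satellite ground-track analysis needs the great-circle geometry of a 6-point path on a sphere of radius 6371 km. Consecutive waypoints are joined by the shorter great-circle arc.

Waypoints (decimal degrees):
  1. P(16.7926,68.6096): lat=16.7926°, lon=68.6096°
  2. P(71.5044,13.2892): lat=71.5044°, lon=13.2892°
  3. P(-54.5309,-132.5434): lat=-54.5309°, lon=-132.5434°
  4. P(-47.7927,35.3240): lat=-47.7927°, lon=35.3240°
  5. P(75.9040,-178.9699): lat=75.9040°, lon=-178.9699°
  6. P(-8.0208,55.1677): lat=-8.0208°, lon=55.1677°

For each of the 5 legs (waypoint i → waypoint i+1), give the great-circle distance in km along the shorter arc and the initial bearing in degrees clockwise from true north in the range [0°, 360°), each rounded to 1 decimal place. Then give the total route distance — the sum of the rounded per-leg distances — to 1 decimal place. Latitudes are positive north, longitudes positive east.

Leg 1: φ1=0.2930862, φ2=1.2479872, Δφ=0.9549010, Δλ=-0.9655231 rad; a=sin²(Δφ/2)+cosφ1·cosφ2·sin²(Δλ/2)=0.2766054688; c=2·atan2(√a, √(1-a))=1.107623304; dist=6371·c=7056.668 ≈ 7056.7 km; running total=7056.7 km
Leg 1 bearing: y=sinΔλ·cosφ2=-0.26087454, x=cosφ1·sinφ2-sinφ1·cosφ2·cosΔλ=0.85575932; θ=atan2(y, x)=-16.9536° <0 so +360° → 343.0464° ≈ 343.0°
Leg 2: φ1=1.2479872, φ2=-0.9517437, Δφ=-2.1997310, Δλ=-2.5452590 rad; a=sin²(Δφ/2)+cosφ1·cosφ2·sin²(Δλ/2)=0.9623340184; c=2·atan2(√a, √(1-a))=2.750959185; dist=6371·c=17526.361 ≈ 17526.4 km; running total=24583.1 km
Leg 2 bearing: y=sinΔλ·cosφ2=-0.32588353, x=cosφ1·sinφ2-sinφ1·cosφ2·cosΔλ=0.19694910; θ=atan2(y, x)=-58.8532° <0 so +360° → 301.1468° ≈ 301.1°
Leg 3: φ1=-0.9517437, φ2=-0.8341400, Δφ=0.1176038, Δλ=2.9298388 rad; a=sin²(Δφ/2)+cosφ1·cosφ2·sin²(Δλ/2)=0.3889299370; c=2·atan2(√a, √(1-a))=1.346787435; dist=6371·c=8580.383 ≈ 8580.4 km; running total=33163.5 km
Leg 3 bearing: y=sinΔλ·cosφ2=0.14119862, x=cosφ1·sinφ2-sinφ1·cosφ2·cosΔλ=-0.96473660; θ=atan2(y, x)=171.6733° ≈ 171.7°
Leg 4: φ1=-0.8341400, φ2=1.3247747, Δφ=2.1589147, Δλ=-3.7401341 rad; a=sin²(Δφ/2)+cosφ1·cosφ2·sin²(Δλ/2)=0.9267950978; c=2·atan2(√a, √(1-a))=2.593634892; dist=6371·c=16524.048 ≈ 16524.0 km; running total=49687.5 km
Leg 4 bearing: y=sinΔλ·cosφ2=0.13722383, x=cosφ1·sinφ2-sinφ1·cosφ2·cosΔλ=0.50254691; θ=atan2(y, x)=15.2727° ≈ 15.3°
Leg 5: φ1=1.3247747, φ2=-0.1399894, Δφ=-1.4647641, Δλ=4.0864720 rad; a=sin²(Δφ/2)+cosφ1·cosφ2·sin²(Δλ/2)=0.6383076318; c=2·atan2(√a, √(1-a))=1.851066473; dist=6371·c=11793.144 ≈ 11793.1 km; running total=61480.6 km
Leg 5 bearing: y=sinΔλ·cosφ2=-0.80249826, x=cosφ1·sinφ2-sinφ1·cosφ2·cosΔλ=0.52865919; θ=atan2(y, x)=-56.6244° <0 so +360° → 303.3756° ≈ 303.4°

Leg 1: dist=7056.7 km, bearing=343.0°
Leg 2: dist=17526.4 km, bearing=301.1°
Leg 3: dist=8580.4 km, bearing=171.7°
Leg 4: dist=16524.0 km, bearing=15.3°
Leg 5: dist=11793.1 km, bearing=303.4°
Total: 61480.6 km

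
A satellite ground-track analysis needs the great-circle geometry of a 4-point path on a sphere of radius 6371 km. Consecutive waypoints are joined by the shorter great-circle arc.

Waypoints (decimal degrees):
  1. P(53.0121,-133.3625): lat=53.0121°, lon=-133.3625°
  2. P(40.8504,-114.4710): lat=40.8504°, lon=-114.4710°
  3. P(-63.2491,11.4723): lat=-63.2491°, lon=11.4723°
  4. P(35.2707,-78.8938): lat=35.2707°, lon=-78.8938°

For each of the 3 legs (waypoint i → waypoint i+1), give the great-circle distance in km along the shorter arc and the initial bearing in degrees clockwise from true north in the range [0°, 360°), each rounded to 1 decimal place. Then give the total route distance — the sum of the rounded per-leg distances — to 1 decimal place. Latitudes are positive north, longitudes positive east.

Leg 1: φ1=0.9252357, φ2=0.7129740, Δφ=-0.2122617, Δλ=0.3297189 rad; a=sin²(Δφ/2)+cosφ1·cosφ2·sin²(Δλ/2)=0.0234788030; c=2·atan2(√a, √(1-a))=0.307667942; dist=6371·c=1960.152 ≈ 1960.2 km; running total=1960.2 km
Leg 1 bearing: y=sinΔλ·cosφ2=0.24491144, x=cosφ1·sinφ2-sinφ1·cosφ2·cosΔλ=-0.17812519; θ=atan2(y, x)=126.0286° ≈ 126.0°
Leg 2: φ1=0.7129740, φ2=-1.1039050, Δφ=-1.8168790, Δλ=2.1981253 rad; a=sin²(Δφ/2)+cosφ1·cosφ2·sin²(Δλ/2)=0.8919667827; c=2·atan2(√a, √(1-a))=2.471772871; dist=6371·c=15747.665 ≈ 15747.7 km; running total=17707.9 km
Leg 2 bearing: y=sinΔλ·cosφ2=0.36441028, x=cosφ1·sinφ2-sinφ1·cosφ2·cosΔλ=-0.50264631; θ=atan2(y, x)=144.0585° ≈ 144.1°
Leg 3: φ1=-1.1039050, φ2=0.6155898, Δφ=1.7194949, Δλ=-1.5771860 rad; a=sin²(Δφ/2)+cosφ1·cosφ2·sin²(Δλ/2)=0.7589929723; c=2·atan2(√a, √(1-a))=2.115291046; dist=6371·c=13476.519 ≈ 13476.5 km; running total=31184.4 km
Leg 3 bearing: y=sinΔλ·cosφ2=-0.81641632, x=cosφ1·sinφ2-sinφ1·cosφ2·cosΔλ=0.25525468; θ=atan2(y, x)=-72.6380° <0 so +360° → 287.3620° ≈ 287.4°

Leg 1: dist=1960.2 km, bearing=126.0°
Leg 2: dist=15747.7 km, bearing=144.1°
Leg 3: dist=13476.5 km, bearing=287.4°
Total: 31184.4 km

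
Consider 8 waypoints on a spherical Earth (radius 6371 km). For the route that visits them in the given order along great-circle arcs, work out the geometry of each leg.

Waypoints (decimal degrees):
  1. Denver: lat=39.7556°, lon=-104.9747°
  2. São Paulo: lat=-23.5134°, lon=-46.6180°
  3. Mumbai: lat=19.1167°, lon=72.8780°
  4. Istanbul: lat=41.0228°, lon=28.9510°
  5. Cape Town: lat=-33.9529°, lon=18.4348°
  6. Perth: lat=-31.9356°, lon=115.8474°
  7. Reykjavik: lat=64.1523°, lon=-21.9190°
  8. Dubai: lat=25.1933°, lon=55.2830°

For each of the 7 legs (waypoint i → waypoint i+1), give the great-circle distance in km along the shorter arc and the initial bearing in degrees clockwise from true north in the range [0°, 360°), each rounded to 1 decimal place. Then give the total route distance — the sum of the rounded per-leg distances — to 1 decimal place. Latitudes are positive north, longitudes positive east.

Leg 1: dist=9275.2 km, bearing=128.2°
Leg 2: dist=13773.2 km, bearing=82.1°
Leg 3: dist=4809.3 km, bearing=310.2°
Leg 4: dist=8406.2 km, bearing=189.0°
Leg 5: dist=8694.7 km, bearing=120.7°
Leg 6: dist=15410.5 km, bearing=333.7°
Leg 7: dist=6886.8 km, bearing=89.7°
Total: 67255.9 km

Leg 1: φ1=0.6938661, φ2=-0.4103862, Δφ=-1.1042524, Δλ=1.0185166 rad; a=sin²(Δφ/2)+cosφ1·cosφ2·sin²(Δλ/2)=0.4426539344; c=2·atan2(√a, √(1-a))=1.455851247; dist=6371·c=9275.228 ≈ 9275.2 km; running total=9275.2 km
Leg 1 bearing: y=sinΔλ·cosφ2=0.78064198, x=cosφ1·sinφ2-sinφ1·cosφ2·cosΔλ=-0.61436456; θ=atan2(y, x)=128.2027° ≈ 128.2°
Leg 2: φ1=-0.4103862, φ2=0.3336494, Δφ=0.7440356, Δλ=2.0855986 rad; a=sin²(Δφ/2)+cosφ1·cosφ2·sin²(Δλ/2)=0.7786203306; c=2·atan2(√a, √(1-a))=2.161855308; dist=6371·c=13773.180 ≈ 13773.2 km; running total=23048.4 km
Leg 2 bearing: y=sinΔλ·cosφ2=0.82239110, x=cosφ1·sinφ2-sinφ1·cosφ2·cosΔλ=0.11469838; θ=atan2(y, x)=82.0602° ≈ 82.1°
Leg 3: φ1=0.3336494, φ2=0.7159829, Δφ=0.3823336, Δλ=-0.7666708 rad; a=sin²(Δφ/2)+cosφ1·cosφ2·sin²(Δλ/2)=0.1358198509; c=2·atan2(√a, √(1-a))=0.754870476; dist=6371·c=4809.280 ≈ 4809.3 km; running total=27857.7 km
Leg 3 bearing: y=sinΔλ·cosφ2=-0.52339205, x=cosφ1·sinφ2-sinφ1·cosφ2·cosΔλ=0.44221266; θ=atan2(y, x)=-49.8056° <0 so +360° → 310.1944° ≈ 310.2°
Leg 4: φ1=0.7159829, φ2=-0.5925899, Δφ=-1.3085728, Δλ=-0.1835423 rad; a=sin²(Δφ/2)+cosφ1·cosφ2·sin²(Δλ/2)=0.3756414382; c=2·atan2(√a, √(1-a))=1.319440795; dist=6371·c=8406.157 ≈ 8406.2 km; running total=36263.9 km
Leg 4 bearing: y=sinΔλ·cosφ2=-0.15139442, x=cosφ1·sinφ2-sinφ1·cosφ2·cosΔλ=-0.95667106; θ=atan2(y, x)=-171.0074° <0 so +360° → 188.9926° ≈ 189.0°
Leg 5: φ1=-0.5925899, φ2=-0.5573814, Δφ=0.0352085, Δλ=1.7001706 rad; a=sin²(Δφ/2)+cosφ1·cosφ2·sin²(Δλ/2)=0.3976927478; c=2·atan2(√a, √(1-a))=1.364726464; dist=6371·c=8694.672 ≈ 8694.7 km; running total=44958.6 km
Leg 5 bearing: y=sinΔλ·cosφ2=0.84155092, x=cosφ1·sinφ2-sinφ1·cosφ2·cosΔλ=-0.49992495; θ=atan2(y, x)=120.7125° ≈ 120.7°
Leg 6: φ1=-0.5573814, φ2=1.1196689, Δφ=1.6770502, Δλ=-2.4044773 rad; a=sin²(Δφ/2)+cosφ1·cosφ2·sin²(Δλ/2)=0.8749959141; c=2·atan2(√a, √(1-a))=2.418846051; dist=6371·c=15410.468 ≈ 15410.5 km; running total=60369.1 km
Leg 6 bearing: y=sinΔλ·cosφ2=-0.29304642, x=cosφ1·sinφ2-sinφ1·cosφ2·cosΔλ=0.59298908; θ=atan2(y, x)=-26.2979° <0 so +360° → 333.7021° ≈ 333.7°
Leg 7: φ1=1.1196689, φ2=0.4397060, Δφ=-0.6799628, Δλ=1.3474291 rad; a=sin²(Δφ/2)+cosφ1·cosφ2·sin²(Δλ/2)=0.2647615890; c=2·atan2(√a, √(1-a))=1.080965265; dist=6371·c=6886.830 ≈ 6886.8 km; running total=67255.9 km
Leg 7 bearing: y=sinΔλ·cosφ2=0.88239706, x=cosφ1·sinφ2-sinφ1·cosφ2·cosΔλ=0.00519515; θ=atan2(y, x)=89.6627° ≈ 89.7°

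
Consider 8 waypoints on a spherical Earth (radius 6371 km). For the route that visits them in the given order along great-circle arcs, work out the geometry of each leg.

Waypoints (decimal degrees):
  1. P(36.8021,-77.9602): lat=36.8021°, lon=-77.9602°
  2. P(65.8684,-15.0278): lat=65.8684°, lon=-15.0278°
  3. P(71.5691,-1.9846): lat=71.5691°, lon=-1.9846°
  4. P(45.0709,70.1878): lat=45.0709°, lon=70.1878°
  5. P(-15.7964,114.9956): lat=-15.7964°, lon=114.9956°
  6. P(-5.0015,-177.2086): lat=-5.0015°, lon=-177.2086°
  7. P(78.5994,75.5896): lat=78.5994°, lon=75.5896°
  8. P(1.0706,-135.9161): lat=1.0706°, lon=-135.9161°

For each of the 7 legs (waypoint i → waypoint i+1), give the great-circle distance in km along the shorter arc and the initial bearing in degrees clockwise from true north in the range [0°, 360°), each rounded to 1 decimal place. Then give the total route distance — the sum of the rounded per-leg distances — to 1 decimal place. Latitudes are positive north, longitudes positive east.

Leg 1: φ1=0.6423178, φ2=1.1496205, Δφ=0.5073026, Δλ=1.0983776 rad; a=sin²(Δφ/2)+cosφ1·cosφ2·sin²(Δλ/2)=0.1521689702; c=2·atan2(√a, √(1-a))=0.801455222; dist=6371·c=5106.071 ≈ 5106.1 km; running total=5106.1 km
Leg 1 bearing: y=sinΔλ·cosφ2=0.36405439, x=cosφ1·sinφ2-sinφ1·cosφ2·cosΔλ=0.61928887; θ=atan2(y, x)=30.4495° ≈ 30.4°
Leg 2: φ1=1.1496205, φ2=1.2491164, Δφ=0.0994960, Δλ=0.2276468 rad; a=sin²(Δφ/2)+cosφ1·cosφ2·sin²(Δλ/2)=0.0041402282; c=2·atan2(√a, √(1-a))=0.128778176; dist=6371·c=820.446 ≈ 820.4 km; running total=5926.5 km
Leg 2 bearing: y=sinΔλ·cosφ2=0.07135294, x=cosφ1·sinφ2-sinφ1·cosφ2·cosΔλ=0.10677596; θ=atan2(y, x)=33.7528° ≈ 33.8°
Leg 3: φ1=1.2491164, φ2=0.7866356, Δφ=-0.4624808, Δλ=1.2596460 rad; a=sin²(Δφ/2)+cosφ1·cosφ2·sin²(Δλ/2)=0.1299876824; c=2·atan2(√a, √(1-a))=0.737689341; dist=6371·c=4699.819 ≈ 4699.8 km; running total=10626.3 km
Leg 3 bearing: y=sinΔλ·cosφ2=0.67231945, x=cosφ1·sinφ2-sinφ1·cosφ2·cosΔλ=0.01871103; θ=atan2(y, x)=88.4058° ≈ 88.4°
Leg 4: φ1=0.7866356, φ2=-0.2756992, Δφ=-1.0623348, Δλ=0.7820436 rad; a=sin²(Δφ/2)+cosφ1·cosφ2·sin²(Δλ/2)=0.3552977303; c=2·atan2(√a, √(1-a))=1.277191629; dist=6371·c=8136.988 ≈ 8137.0 km; running total=18763.3 km
Leg 4 bearing: y=sinΔλ·cosφ2=0.67811671, x=cosφ1·sinφ2-sinφ1·cosφ2·cosΔλ=-0.67557586; θ=atan2(y, x)=134.8925° ≈ 134.9°
Leg 5: φ1=-0.2756992, φ2=-0.0872926, Δφ=0.1884065, Δλ=-5.0999254 rad; a=sin²(Δφ/2)+cosφ1·cosφ2·sin²(Δλ/2)=0.3070074940; c=2·atan2(√a, √(1-a))=1.174520985; dist=6371·c=7482.873 ≈ 7482.9 km; running total=26246.2 km
Leg 5 bearing: y=sinΔλ·cosφ2=0.92231766, x=cosφ1·sinφ2-sinφ1·cosφ2·cosΔλ=0.01859310; θ=atan2(y, x)=88.8451° ≈ 88.8°
Leg 6: φ1=-0.0872926, φ2=1.3718183, Δφ=1.4591110, Δλ=4.4121609 rad; a=sin²(Δφ/2)+cosφ1·cosφ2·sin²(Δλ/2)=0.5718484495; c=2·atan2(√a, √(1-a))=1.714992406; dist=6371·c=10926.217 ≈ 10926.2 km; running total=37172.4 km
Leg 6 bearing: y=sinΔλ·cosφ2=-0.18882575, x=cosφ1·sinφ2-sinφ1·cosφ2·cosΔλ=0.97144019; θ=atan2(y, x)=-10.9998° <0 so +360° → 349.0002° ≈ 349.0°
Leg 7: φ1=1.3718183, φ2=0.0186855, Δφ=-1.3531328, Δλ=-3.6914709 rad; a=sin²(Δφ/2)+cosφ1·cosφ2·sin²(Δλ/2)=0.5750919484; c=2·atan2(√a, √(1-a))=1.721550603; dist=6371·c=10967.999 ≈ 10968.0 km; running total=48140.4 km
Leg 7 bearing: y=sinΔλ·cosφ2=0.52249216, x=cosφ1·sinφ2-sinφ1·cosφ2·cosΔλ=0.83931326; θ=atan2(y, x)=31.9032° ≈ 31.9°

Leg 1: dist=5106.1 km, bearing=30.4°
Leg 2: dist=820.4 km, bearing=33.8°
Leg 3: dist=4699.8 km, bearing=88.4°
Leg 4: dist=8137.0 km, bearing=134.9°
Leg 5: dist=7482.9 km, bearing=88.8°
Leg 6: dist=10926.2 km, bearing=349.0°
Leg 7: dist=10968.0 km, bearing=31.9°
Total: 48140.4 km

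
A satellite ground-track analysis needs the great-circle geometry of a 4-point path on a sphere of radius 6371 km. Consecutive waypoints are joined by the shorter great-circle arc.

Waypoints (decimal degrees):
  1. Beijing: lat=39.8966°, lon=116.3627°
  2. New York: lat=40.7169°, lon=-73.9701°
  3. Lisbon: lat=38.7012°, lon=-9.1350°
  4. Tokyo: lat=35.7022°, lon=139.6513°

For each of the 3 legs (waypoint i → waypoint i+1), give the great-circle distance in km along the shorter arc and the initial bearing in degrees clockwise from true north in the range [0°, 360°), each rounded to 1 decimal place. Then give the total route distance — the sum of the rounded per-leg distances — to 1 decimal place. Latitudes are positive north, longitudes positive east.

Leg 1: φ1=0.6963270, φ2=0.7106440, Δφ=0.0143169, Δλ=-3.3219340 rad; a=sin²(Δφ/2)+cosφ1·cosφ2·sin²(Δλ/2)=0.5768315546; c=2·atan2(√a, √(1-a))=1.725070678; dist=6371·c=10990.425 ≈ 10990.4 km; running total=10990.4 km
Leg 1 bearing: y=sinΔλ·cosφ2=0.13594858, x=cosφ1·sinφ2-sinφ1·cosφ2·cosΔλ=0.97872654; θ=atan2(y, x)=7.9080° ≈ 7.9°
Leg 2: φ1=0.7106440, φ2=0.6754634, Δφ=-0.0351806, Δλ=1.1315860 rad; a=sin²(Δφ/2)+cosφ1·cosφ2·sin²(Δλ/2)=0.1703022901; c=2·atan2(√a, √(1-a))=0.850782031; dist=6371·c=5420.332 ≈ 5420.3 km; running total=16410.7 km
Leg 2 bearing: y=sinΔλ·cosφ2=0.70634613, x=cosφ1·sinφ2-sinφ1·cosφ2·cosΔλ=0.25743510; θ=atan2(y, x)=69.9752° ≈ 70.0°
Leg 3: φ1=0.6754634, φ2=0.6231209, Δφ=-0.0523424, Δλ=2.5968108 rad; a=sin²(Δφ/2)+cosφ1·cosφ2·sin²(Δλ/2)=0.5885608740; c=2·atan2(√a, √(1-a))=1.748857513; dist=6371·c=11141.971 ≈ 11142.0 km; running total=27552.7 km
Leg 3 bearing: y=sinΔλ·cosφ2=0.42083567, x=cosφ1·sinφ2-sinφ1·cosφ2·cosΔλ=0.88967703; θ=atan2(y, x)=25.3151° ≈ 25.3°

Leg 1: dist=10990.4 km, bearing=7.9°
Leg 2: dist=5420.3 km, bearing=70.0°
Leg 3: dist=11142.0 km, bearing=25.3°
Total: 27552.7 km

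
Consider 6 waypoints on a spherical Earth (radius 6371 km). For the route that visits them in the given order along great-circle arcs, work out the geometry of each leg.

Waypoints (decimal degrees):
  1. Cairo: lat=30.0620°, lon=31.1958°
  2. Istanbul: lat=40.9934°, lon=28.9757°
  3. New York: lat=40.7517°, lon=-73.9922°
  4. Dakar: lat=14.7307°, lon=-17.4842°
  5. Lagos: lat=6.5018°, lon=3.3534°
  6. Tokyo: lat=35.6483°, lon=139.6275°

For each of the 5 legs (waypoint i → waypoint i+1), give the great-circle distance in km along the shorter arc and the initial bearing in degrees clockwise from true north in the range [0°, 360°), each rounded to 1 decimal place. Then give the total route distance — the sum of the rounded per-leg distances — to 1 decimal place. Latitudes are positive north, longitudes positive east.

Leg 1: dist=1231.9 km, bearing=351.2°
Leg 2: dist=8067.0 km, bearing=309.3°
Leg 3: dist=6141.4 km, bearing=100.9°
Leg 4: dist=2451.9 km, bearing=109.7°
Leg 5: dist=13472.6 km, bearing=41.0°
Total: 31364.8 km

Leg 1: φ1=0.5246809, φ2=0.7154698, Δφ=0.1907889, Δλ=-0.0387481 rad; a=sin²(Δφ/2)+cosφ1·cosφ2·sin²(Δλ/2)=0.0093177029; c=2·atan2(√a, √(1-a))=0.193357570; dist=6371·c=1231.881 ≈ 1231.9 km; running total=1231.9 km
Leg 1 bearing: y=sinΔλ·cosφ2=-0.02923914, x=cosφ1·sinφ2-sinφ1·cosφ2·cosΔλ=0.18991737; θ=atan2(y, x)=-8.7524° <0 so +360° → 351.2476° ≈ 351.2°
Leg 2: φ1=0.7154698, φ2=0.7112513, Δφ=-0.0042185, Δλ=-1.7971289 rad; a=sin²(Δφ/2)+cosφ1·cosφ2·sin²(Δλ/2)=0.3500521897; c=2·atan2(√a, √(1-a))=1.266213090; dist=6371·c=8067.044 ≈ 8067.0 km; running total=9298.9 km
Leg 2 bearing: y=sinΔλ·cosφ2=-0.73822513, x=cosφ1·sinφ2-sinφ1·cosφ2·cosΔλ=0.60422370; θ=atan2(y, x)=-50.7003° <0 so +360° → 309.2997° ≈ 309.3°
Leg 3: φ1=0.7112513, φ2=0.2570992, Δφ=-0.4541521, Δλ=0.9862507 rad; a=sin²(Δφ/2)+cosφ1·cosφ2·sin²(Δλ/2)=0.2148618603; c=2·atan2(√a, √(1-a))=0.963954181; dist=6371·c=6141.352 ≈ 6141.4 km; running total=15440.3 km
Leg 3 bearing: y=sinΔλ·cosφ2=0.80655189, x=cosφ1·sinφ2-sinφ1·cosφ2·cosΔλ=-0.15575304; θ=atan2(y, x)=100.9298° ≈ 100.9°
Leg 4: φ1=0.2570992, φ2=0.1134778, Δφ=-0.1436214, Δλ=0.3636847 rad; a=sin²(Δφ/2)+cosφ1·cosφ2·sin²(Δλ/2)=0.0365733525; c=2·atan2(√a, √(1-a))=0.384853892; dist=6371·c=2451.904 ≈ 2451.9 km; running total=17892.2 km
Leg 4 bearing: y=sinΔλ·cosφ2=0.35343247, x=cosφ1·sinφ2-sinφ1·cosφ2·cosΔλ=-0.12660354; θ=atan2(y, x)=109.7081° ≈ 109.7°
Leg 5: φ1=0.1134778, φ2=0.6221802, Δφ=0.5087024, Δλ=2.3784317 rad; a=sin²(Δφ/2)+cosφ1·cosφ2·sin²(Δλ/2)=0.7587327118; c=2·atan2(√a, √(1-a))=2.114682638; dist=6371·c=13472.643 ≈ 13472.6 km; running total=31364.8 km
Leg 5 bearing: y=sinΔλ·cosφ2=0.56168329, x=cosφ1·sinφ2-sinφ1·cosφ2·cosΔλ=0.64555512; θ=atan2(y, x)=41.0258° ≈ 41.0°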